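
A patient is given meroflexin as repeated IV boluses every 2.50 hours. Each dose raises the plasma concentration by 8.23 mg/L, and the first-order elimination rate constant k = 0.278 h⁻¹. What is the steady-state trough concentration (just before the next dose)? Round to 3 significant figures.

8.20 mg/L

Fraction remaining after one interval: e^(−kτ) = e^(−0.2780 × 2.50) = 0.4991
R = 1 / (1 − 0.4991) = 1.996
Css,max = 8.23 × 1.996 = 16.43 mg/L
Css,min = Css,max × e^(−kτ) = 16.43 × 0.4991 ≈ 8.20 mg/L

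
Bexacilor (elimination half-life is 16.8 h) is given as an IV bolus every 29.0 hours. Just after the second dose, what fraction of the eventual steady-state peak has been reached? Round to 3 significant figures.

0.909

k = ln 2 / 16.8 = 0.04126 h⁻¹
f_n = 1 − e^(−nkτ) = 1 − e^(−2 × 0.04126 × 29.0) = 1 − e^(−2.393) = 1 − 0.09135 ≈ 0.909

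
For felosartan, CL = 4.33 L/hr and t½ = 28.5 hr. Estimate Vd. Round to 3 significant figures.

k = ln 2 / t½ = ln 2 / 28.5 = 0.02432 hr⁻¹
V = CL / k = 4.33 / 0.02432 ≈ 178 L

178 L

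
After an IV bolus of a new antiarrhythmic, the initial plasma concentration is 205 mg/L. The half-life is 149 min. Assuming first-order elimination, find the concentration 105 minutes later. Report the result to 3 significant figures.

126 mg/L

k = ln 2 / 149 = 0.004652 min⁻¹
105 min is 0.7047 half-lives, so C = 205 × (1/2)^0.7047 = 205 × 0.6136 ≈ 126 mg/L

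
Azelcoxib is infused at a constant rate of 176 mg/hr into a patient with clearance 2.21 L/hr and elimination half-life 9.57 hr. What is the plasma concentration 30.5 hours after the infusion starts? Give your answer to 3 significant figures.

Css = rate / CL = 176 / 2.21 = 79.64 µg/mL
k = ln 2 / 9.57 = 0.07243 hr⁻¹
C(t) = Css (1 − e^(−kt)) = 79.64 × (1 − e^(−2.209)) = 79.64 × 0.8902 ≈ 70.9 µg/mL

70.9 µg/mL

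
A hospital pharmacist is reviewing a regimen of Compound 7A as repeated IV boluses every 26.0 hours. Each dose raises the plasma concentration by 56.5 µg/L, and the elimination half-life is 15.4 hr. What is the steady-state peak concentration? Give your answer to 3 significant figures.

81.9 µg/L

k = ln 2 / 15.4 = 0.04501 hr⁻¹
Fraction remaining after one interval: e^(−kτ) = e^(−0.04501 × 26.0) = 0.3103
R = 1 / (1 − 0.3103) = 1.450
Css,max = 56.5 × 1.450 ≈ 81.9 µg/L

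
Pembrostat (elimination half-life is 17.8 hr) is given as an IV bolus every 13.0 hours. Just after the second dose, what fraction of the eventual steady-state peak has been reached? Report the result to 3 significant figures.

k = ln 2 / 17.8 = 0.03894 hr⁻¹
f_n = 1 − e^(−nkτ) = 1 − e^(−2 × 0.03894 × 13.0) = 1 − e^(−1.012) = 1 − 0.3633 ≈ 0.637

0.637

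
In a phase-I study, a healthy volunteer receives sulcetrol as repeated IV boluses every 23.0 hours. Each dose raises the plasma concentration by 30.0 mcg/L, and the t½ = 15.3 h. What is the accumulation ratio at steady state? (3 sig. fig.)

1.55

k = ln 2 / 15.3 = 0.04530 h⁻¹
Fraction remaining after one interval: e^(−kτ) = e^(−0.04530 × 23.0) = 0.3528
R = 1 / (1 − 0.3528) = 1 / 0.6472 ≈ 1.55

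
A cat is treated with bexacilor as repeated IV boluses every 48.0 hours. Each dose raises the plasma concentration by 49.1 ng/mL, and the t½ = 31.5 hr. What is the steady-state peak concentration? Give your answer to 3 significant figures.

75.3 ng/mL

k = ln 2 / 31.5 = 0.02200 hr⁻¹
Fraction remaining after one interval: e^(−kτ) = e^(−0.02200 × 48.0) = 0.3478
R = 1 / (1 − 0.3478) = 1.533
Css,max = 49.1 × 1.533 ≈ 75.3 ng/mL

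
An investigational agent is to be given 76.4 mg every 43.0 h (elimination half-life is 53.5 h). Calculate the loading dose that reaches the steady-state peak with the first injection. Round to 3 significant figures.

k = ln 2 / 53.5 = 0.01296 h⁻¹
Accumulation ratio R = 1 / (1 − e^(−kτ)) = 1 / (1 − e^(−0.01296×43.0)) = 1 / (1 − 0.5729) = 2.341
Loading dose = maintenance dose × R = 76.4 × 2.341 ≈ 179 mg

179 mg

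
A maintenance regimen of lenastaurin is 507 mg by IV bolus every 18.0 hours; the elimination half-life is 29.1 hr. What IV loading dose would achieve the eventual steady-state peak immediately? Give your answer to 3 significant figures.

1450 mg

k = ln 2 / 29.1 = 0.02382 hr⁻¹
Accumulation ratio R = 1 / (1 − e^(−kτ)) = 1 / (1 − e^(−0.02382×18.0)) = 1 / (1 − 0.6513) = 2.868
Loading dose = maintenance dose × R = 507 × 2.868 ≈ 1450 mg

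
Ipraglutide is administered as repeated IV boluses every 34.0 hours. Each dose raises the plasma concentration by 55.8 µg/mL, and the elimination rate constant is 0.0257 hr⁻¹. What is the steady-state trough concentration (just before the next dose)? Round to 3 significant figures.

Fraction remaining after one interval: e^(−kτ) = e^(−0.02570 × 34.0) = 0.4174
R = 1 / (1 − 0.4174) = 1.716
Css,max = 55.8 × 1.716 = 95.77 µg/mL
Css,min = Css,max × e^(−kτ) = 95.77 × 0.4174 ≈ 40.0 µg/mL

40.0 µg/mL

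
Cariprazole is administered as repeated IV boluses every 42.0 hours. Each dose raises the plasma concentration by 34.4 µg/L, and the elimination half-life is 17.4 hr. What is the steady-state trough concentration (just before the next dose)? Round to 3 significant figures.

7.95 µg/L

k = ln 2 / 17.4 = 0.03984 hr⁻¹
Fraction remaining after one interval: e^(−kτ) = e^(−0.03984 × 42.0) = 0.1877
R = 1 / (1 − 0.1877) = 1.231
Css,max = 34.4 × 1.231 = 42.35 µg/L
Css,min = Css,max × e^(−kτ) = 42.35 × 0.1877 ≈ 7.95 µg/L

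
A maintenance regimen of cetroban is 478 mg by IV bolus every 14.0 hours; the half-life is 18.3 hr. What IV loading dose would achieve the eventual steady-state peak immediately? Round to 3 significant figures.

1160 mg

k = ln 2 / 18.3 = 0.03788 hr⁻¹
Accumulation ratio R = 1 / (1 − e^(−kτ)) = 1 / (1 − e^(−0.03788×14.0)) = 1 / (1 − 0.5884) = 2.430
Loading dose = maintenance dose × R = 478 × 2.430 ≈ 1160 mg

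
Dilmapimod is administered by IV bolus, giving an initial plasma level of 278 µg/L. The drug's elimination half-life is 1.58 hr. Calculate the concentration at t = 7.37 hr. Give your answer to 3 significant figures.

k = ln 2 / 1.58 = 0.4387 hr⁻¹
7.37 hr is 4.665 half-lives, so C = 278 × (1/2)^4.665 = 278 × 0.03943 ≈ 11.0 µg/L

11.0 µg/L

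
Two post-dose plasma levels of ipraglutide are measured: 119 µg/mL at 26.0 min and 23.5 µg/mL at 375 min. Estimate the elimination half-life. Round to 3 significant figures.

149 minutes

k = ln(C₁/C₂) / (t₂ − t₁) = ln(119/23.5) / (375 − 26.0)
  = 1.622 / 349.0 = 0.004648 min⁻¹
t½ = ln 2 / k = ln 2 / 0.004648 ≈ 149 minutes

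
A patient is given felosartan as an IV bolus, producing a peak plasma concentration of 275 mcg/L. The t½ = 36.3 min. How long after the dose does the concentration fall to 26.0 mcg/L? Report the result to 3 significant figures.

124 minutes

k = ln 2 / 36.3 = 0.01909 min⁻¹
C(t) = C₀ e^(−kt)  ⇒  t = ln(C₀/C) / k
t = ln(275/26.0) / 0.01909 = 2.359 / 0.01909 ≈ 124 minutes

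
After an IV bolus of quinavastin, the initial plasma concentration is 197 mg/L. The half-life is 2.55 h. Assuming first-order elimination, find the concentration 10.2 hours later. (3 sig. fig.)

12.3 mg/L

k = ln 2 / 2.55 = 0.2718 h⁻¹
C(t) = C₀ e^(−kt) = 197 × e^(−0.2718 × 10.2) = 197 × e^(−2.773) = 197 × 0.06250 ≈ 12.3 mg/L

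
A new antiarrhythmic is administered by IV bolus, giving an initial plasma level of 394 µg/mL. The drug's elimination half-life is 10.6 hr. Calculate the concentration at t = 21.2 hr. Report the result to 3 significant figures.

98.5 µg/mL

k = ln 2 / 10.6 = 0.06539 hr⁻¹
C(t) = C₀ e^(−kt) = 394 × e^(−0.06539 × 21.2) = 394 × e^(−1.386) = 394 × 0.2500 ≈ 98.5 µg/mL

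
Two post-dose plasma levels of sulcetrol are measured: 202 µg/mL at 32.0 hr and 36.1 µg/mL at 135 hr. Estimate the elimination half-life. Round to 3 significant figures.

41.5 hours

k = ln(C₁/C₂) / (t₂ − t₁) = ln(202/36.1) / (135 − 32.0)
  = 1.722 / 103.0 = 0.01672 hr⁻¹
t½ = ln 2 / k = ln 2 / 0.01672 ≈ 41.5 hours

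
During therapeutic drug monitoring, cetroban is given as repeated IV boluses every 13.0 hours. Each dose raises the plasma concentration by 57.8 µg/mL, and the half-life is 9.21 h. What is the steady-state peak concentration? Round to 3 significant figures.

k = ln 2 / 9.21 = 0.07526 h⁻¹
Fraction remaining after one interval: e^(−kτ) = e^(−0.07526 × 13.0) = 0.3759
R = 1 / (1 − 0.3759) = 1.602
Css,max = 57.8 × 1.602 ≈ 92.6 µg/mL

92.6 µg/mL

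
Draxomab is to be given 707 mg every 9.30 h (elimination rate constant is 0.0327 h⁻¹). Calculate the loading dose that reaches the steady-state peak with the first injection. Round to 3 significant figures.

Accumulation ratio R = 1 / (1 − e^(−kτ)) = 1 / (1 − e^(−0.03270×9.30)) = 1 / (1 − 0.7378) = 3.814
Loading dose = maintenance dose × R = 707 × 3.814 ≈ 2700 mg

2700 mg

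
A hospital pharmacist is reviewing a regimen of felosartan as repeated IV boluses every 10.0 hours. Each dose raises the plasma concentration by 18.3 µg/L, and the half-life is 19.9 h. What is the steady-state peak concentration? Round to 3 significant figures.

62.2 µg/L

k = ln 2 / 19.9 = 0.03483 h⁻¹
Fraction remaining after one interval: e^(−kτ) = e^(−0.03483 × 10.0) = 0.7059
R = 1 / (1 − 0.7059) = 3.400
Css,max = 18.3 × 3.400 ≈ 62.2 µg/L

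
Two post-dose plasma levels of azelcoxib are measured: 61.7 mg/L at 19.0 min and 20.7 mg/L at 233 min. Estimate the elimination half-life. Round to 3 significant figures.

k = ln(C₁/C₂) / (t₂ − t₁) = ln(61.7/20.7) / (233 − 19.0)
  = 1.092 / 214.0 = 0.005104 min⁻¹
t½ = ln 2 / k = ln 2 / 0.005104 ≈ 136 minutes

136 minutes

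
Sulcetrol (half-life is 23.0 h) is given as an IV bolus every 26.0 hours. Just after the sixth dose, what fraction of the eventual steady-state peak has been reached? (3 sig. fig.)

k = ln 2 / 23.0 = 0.03014 h⁻¹
f_n = 1 − e^(−nkτ) = 1 − e^(−6 × 0.03014 × 26.0) = 1 − e^(−4.701) = 1 − 0.009083 ≈ 0.991

0.991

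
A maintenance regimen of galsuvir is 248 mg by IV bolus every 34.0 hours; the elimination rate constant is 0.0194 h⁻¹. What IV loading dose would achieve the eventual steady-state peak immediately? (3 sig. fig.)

514 mg

Accumulation ratio R = 1 / (1 − e^(−kτ)) = 1 / (1 − e^(−0.01940×34.0)) = 1 / (1 − 0.5171) = 2.071
Loading dose = maintenance dose × R = 248 × 2.071 ≈ 514 mg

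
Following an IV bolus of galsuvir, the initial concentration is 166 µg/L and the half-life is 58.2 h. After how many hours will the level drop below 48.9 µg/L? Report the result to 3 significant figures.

k = ln 2 / 58.2 = 0.01191 h⁻¹
C(t) = C₀ e^(−kt)  ⇒  t = ln(C₀/C) / k
t = ln(166/48.9) / 0.01191 = 1.222 / 0.01191 ≈ 103 hours

103 hours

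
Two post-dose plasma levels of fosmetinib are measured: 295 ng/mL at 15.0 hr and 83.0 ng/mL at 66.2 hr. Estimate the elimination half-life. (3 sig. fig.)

28.0 hours

k = ln(C₁/C₂) / (t₂ − t₁) = ln(295/83.0) / (66.2 − 15.0)
  = 1.268 / 51.20 = 0.02477 hr⁻¹
t½ = ln 2 / k = ln 2 / 0.02477 ≈ 28.0 hours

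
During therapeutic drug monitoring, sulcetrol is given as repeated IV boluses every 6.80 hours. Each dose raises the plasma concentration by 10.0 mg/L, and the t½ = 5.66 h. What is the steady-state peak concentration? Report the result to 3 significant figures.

k = ln 2 / 5.66 = 0.1225 h⁻¹
Fraction remaining after one interval: e^(−kτ) = e^(−0.1225 × 6.80) = 0.4348
R = 1 / (1 − 0.4348) = 1.769
Css,max = 10.0 × 1.769 ≈ 17.7 mg/L

17.7 mg/L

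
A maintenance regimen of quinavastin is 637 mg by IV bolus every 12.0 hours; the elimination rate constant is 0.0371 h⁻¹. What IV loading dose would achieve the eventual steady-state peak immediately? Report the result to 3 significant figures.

Accumulation ratio R = 1 / (1 − e^(−kτ)) = 1 / (1 − e^(−0.03710×12.0)) = 1 / (1 − 0.6407) = 2.783
Loading dose = maintenance dose × R = 637 × 2.783 ≈ 1770 mg

1770 mg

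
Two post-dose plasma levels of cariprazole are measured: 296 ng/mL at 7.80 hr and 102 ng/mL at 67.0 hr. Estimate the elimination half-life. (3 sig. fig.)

38.5 hours

k = ln(C₁/C₂) / (t₂ − t₁) = ln(296/102) / (67.0 − 7.80)
  = 1.065 / 59.20 = 0.01800 hr⁻¹
t½ = ln 2 / k = ln 2 / 0.01800 ≈ 38.5 hours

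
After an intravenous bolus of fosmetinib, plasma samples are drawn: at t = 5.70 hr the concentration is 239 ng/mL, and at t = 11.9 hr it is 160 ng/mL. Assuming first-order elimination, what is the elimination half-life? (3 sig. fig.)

10.7 hours

k = ln(C₁/C₂) / (t₂ − t₁) = ln(239/160) / (11.9 − 5.70)
  = 0.4013 / 6.200 = 0.06472 hr⁻¹
t½ = ln 2 / k = ln 2 / 0.06472 ≈ 10.7 hours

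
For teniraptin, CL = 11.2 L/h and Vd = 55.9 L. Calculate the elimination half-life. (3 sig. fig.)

k = CL / V = 11.2 / 55.9 = 0.2004 h⁻¹
t½ = ln 2 / k = ln 2 / 0.2004 ≈ 3.46 hours

3.46 hours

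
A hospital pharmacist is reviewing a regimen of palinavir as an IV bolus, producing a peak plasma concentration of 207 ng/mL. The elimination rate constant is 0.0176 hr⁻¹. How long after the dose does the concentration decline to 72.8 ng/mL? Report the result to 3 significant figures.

C(t) = C₀ e^(−kt)  ⇒  t = ln(C₀/C) / k
t = ln(207/72.8) / 0.01760 = 1.045 / 0.01760 ≈ 59.4 hours

59.4 hours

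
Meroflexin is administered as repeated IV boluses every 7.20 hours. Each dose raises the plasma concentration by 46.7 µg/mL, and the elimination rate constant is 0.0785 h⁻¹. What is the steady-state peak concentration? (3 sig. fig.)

Fraction remaining after one interval: e^(−kτ) = e^(−0.07850 × 7.20) = 0.5682
R = 1 / (1 − 0.5682) = 2.316
Css,max = 46.7 × 2.316 ≈ 108 µg/mL

108 µg/mL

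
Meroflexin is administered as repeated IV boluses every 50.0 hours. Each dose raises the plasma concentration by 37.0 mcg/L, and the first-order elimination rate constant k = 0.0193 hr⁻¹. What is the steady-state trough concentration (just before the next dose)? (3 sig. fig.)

22.8 mcg/L

Fraction remaining after one interval: e^(−kτ) = e^(−0.01930 × 50.0) = 0.3810
R = 1 / (1 − 0.3810) = 1.615
Css,max = 37.0 × 1.615 = 59.77 mcg/L
Css,min = Css,max × e^(−kτ) = 59.77 × 0.3810 ≈ 22.8 mcg/L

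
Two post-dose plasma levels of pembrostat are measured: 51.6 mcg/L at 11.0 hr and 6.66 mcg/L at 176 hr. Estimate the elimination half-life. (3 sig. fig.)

k = ln(C₁/C₂) / (t₂ − t₁) = ln(51.6/6.66) / (176 − 11.0)
  = 2.047 / 165.0 = 0.01241 hr⁻¹
t½ = ln 2 / k = ln 2 / 0.01241 ≈ 55.9 hours

55.9 hours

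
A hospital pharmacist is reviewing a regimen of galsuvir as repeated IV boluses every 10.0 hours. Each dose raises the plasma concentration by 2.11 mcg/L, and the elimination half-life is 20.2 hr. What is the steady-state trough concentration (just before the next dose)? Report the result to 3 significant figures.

k = ln 2 / 20.2 = 0.03431 hr⁻¹
Fraction remaining after one interval: e^(−kτ) = e^(−0.03431 × 10.0) = 0.7095
R = 1 / (1 − 0.7095) = 3.443
Css,max = 2.11 × 3.443 = 7.264 mcg/L
Css,min = Css,max × e^(−kτ) = 7.264 × 0.7095 ≈ 5.15 mcg/L

5.15 mcg/L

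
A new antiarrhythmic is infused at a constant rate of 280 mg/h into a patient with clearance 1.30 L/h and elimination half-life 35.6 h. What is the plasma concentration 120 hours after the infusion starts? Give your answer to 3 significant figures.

Css = rate / CL = 280 / 1.30 = 215.4 µg/mL
k = ln 2 / 35.6 = 0.01947 h⁻¹
C(t) = Css (1 − e^(−kt)) = 215.4 × (1 − e^(−2.336)) = 215.4 × 0.9033 ≈ 195 µg/mL

195 µg/mL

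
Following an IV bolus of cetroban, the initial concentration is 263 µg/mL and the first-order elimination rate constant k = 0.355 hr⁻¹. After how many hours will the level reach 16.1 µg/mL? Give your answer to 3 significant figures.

C(t) = C₀ e^(−kt)  ⇒  t = ln(C₀/C) / k
t = ln(263/16.1) / 0.3550 = 2.793 / 0.3550 ≈ 7.87 hours

7.87 hours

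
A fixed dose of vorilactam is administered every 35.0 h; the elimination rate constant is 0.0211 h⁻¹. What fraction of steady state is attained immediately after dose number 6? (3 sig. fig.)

f_n = 1 − e^(−nkτ) = 1 − e^(−6 × 0.02110 × 35.0) = 1 − e^(−4.431) = 1 − 0.01190 ≈ 0.988

0.988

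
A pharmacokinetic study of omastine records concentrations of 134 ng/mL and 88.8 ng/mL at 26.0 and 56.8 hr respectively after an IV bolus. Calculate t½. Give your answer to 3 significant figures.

k = ln(C₁/C₂) / (t₂ − t₁) = ln(134/88.8) / (56.8 − 26.0)
  = 0.4115 / 30.80 = 0.01336 hr⁻¹
t½ = ln 2 / k = ln 2 / 0.01336 ≈ 51.9 hours

51.9 hours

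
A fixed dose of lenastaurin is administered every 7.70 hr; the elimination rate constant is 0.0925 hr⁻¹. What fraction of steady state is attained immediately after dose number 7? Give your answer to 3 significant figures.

f_n = 1 − e^(−nkτ) = 1 − e^(−7 × 0.09250 × 7.70) = 1 − e^(−4.986) = 1 − 0.006835 ≈ 0.993

0.993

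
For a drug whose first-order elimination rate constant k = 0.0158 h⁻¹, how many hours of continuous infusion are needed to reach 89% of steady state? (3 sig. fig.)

140 hours

f = 1 − e^(−kt)  ⇒  t = −ln(1 − f) / k
t = −ln(1 − 0.89) / 0.01580 = 2.207 / 0.01580 ≈ 140 hours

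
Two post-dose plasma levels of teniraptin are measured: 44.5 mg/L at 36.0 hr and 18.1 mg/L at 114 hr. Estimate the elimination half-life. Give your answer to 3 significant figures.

60.1 hours

k = ln(C₁/C₂) / (t₂ − t₁) = ln(44.5/18.1) / (114 − 36.0)
  = 0.8996 / 78.00 = 0.01153 hr⁻¹
t½ = ln 2 / k = ln 2 / 0.01153 ≈ 60.1 hours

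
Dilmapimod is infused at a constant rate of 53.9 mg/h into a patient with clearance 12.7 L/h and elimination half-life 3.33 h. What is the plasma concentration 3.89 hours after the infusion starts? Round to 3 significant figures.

2.36 mg/L

Css = rate / CL = 53.9 / 12.7 = 4.244 mg/L
k = ln 2 / 3.33 = 0.2082 h⁻¹
C(t) = Css (1 − e^(−kt)) = 4.244 × (1 − e^(−0.8097)) = 4.244 × 0.5550 ≈ 2.36 mg/L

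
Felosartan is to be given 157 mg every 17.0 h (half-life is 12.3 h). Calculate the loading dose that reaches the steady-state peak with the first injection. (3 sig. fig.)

k = ln 2 / 12.3 = 0.05635 h⁻¹
Accumulation ratio R = 1 / (1 − e^(−kτ)) = 1 / (1 − e^(−0.05635×17.0)) = 1 / (1 − 0.3837) = 1.622
Loading dose = maintenance dose × R = 157 × 1.622 ≈ 255 mg

255 mg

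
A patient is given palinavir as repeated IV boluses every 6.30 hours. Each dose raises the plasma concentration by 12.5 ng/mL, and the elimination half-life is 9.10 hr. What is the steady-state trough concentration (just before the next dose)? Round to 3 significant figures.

k = ln 2 / 9.10 = 0.07617 hr⁻¹
Fraction remaining after one interval: e^(−kτ) = e^(−0.07617 × 6.30) = 0.6189
R = 1 / (1 − 0.6189) = 2.624
Css,max = 12.5 × 2.624 = 32.80 ng/mL
Css,min = Css,max × e^(−kτ) = 32.80 × 0.6189 ≈ 20.3 ng/mL

20.3 ng/mL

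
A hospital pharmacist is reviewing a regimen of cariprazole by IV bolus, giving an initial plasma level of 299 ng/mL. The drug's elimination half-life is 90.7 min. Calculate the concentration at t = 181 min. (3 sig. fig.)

75.0 ng/mL

k = ln 2 / 90.7 = 0.007642 min⁻¹
181 min is 1.996 half-lives, so C = 299 × (1/2)^1.996 = 299 × 0.2508 ≈ 75.0 ng/mL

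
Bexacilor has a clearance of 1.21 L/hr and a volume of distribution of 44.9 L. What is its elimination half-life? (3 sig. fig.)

25.7 hours

k = CL / V = 1.21 / 44.9 = 0.02695 hr⁻¹
t½ = ln 2 / k = ln 2 / 0.02695 ≈ 25.7 hours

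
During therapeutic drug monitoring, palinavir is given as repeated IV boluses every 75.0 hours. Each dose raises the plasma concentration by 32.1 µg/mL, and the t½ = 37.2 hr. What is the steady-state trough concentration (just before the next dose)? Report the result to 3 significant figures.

k = ln 2 / 37.2 = 0.01863 hr⁻¹
Fraction remaining after one interval: e^(−kτ) = e^(−0.01863 × 75.0) = 0.2472
R = 1 / (1 − 0.2472) = 1.328
Css,max = 32.1 × 1.328 = 42.64 µg/mL
Css,min = Css,max × e^(−kτ) = 42.64 × 0.2472 ≈ 10.5 µg/mL

10.5 µg/mL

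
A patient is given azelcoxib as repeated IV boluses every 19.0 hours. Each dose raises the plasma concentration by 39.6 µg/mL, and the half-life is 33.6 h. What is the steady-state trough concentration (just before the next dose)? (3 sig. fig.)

k = ln 2 / 33.6 = 0.02063 h⁻¹
Fraction remaining after one interval: e^(−kτ) = e^(−0.02063 × 19.0) = 0.6757
R = 1 / (1 − 0.6757) = 3.084
Css,max = 39.6 × 3.084 = 122.1 µg/mL
Css,min = Css,max × e^(−kτ) = 122.1 × 0.6757 ≈ 82.5 µg/mL

82.5 µg/mL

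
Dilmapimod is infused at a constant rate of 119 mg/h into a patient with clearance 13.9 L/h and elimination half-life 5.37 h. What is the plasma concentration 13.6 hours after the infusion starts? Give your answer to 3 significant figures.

Css = rate / CL = 119 / 13.9 = 8.561 mg/L
k = ln 2 / 5.37 = 0.1291 h⁻¹
C(t) = Css (1 − e^(−kt)) = 8.561 × (1 − e^(−1.755)) = 8.561 × 0.8272 ≈ 7.08 mg/L

7.08 mg/L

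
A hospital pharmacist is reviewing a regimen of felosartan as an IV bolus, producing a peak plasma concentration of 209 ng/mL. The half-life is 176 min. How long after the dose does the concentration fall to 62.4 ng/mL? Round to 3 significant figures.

307 minutes

k = ln 2 / 176 = 0.003938 min⁻¹
C(t) = C₀ e^(−kt)  ⇒  t = ln(C₀/C) / k
t = ln(209/62.4) / 0.003938 = 1.209 / 0.003938 ≈ 307 minutes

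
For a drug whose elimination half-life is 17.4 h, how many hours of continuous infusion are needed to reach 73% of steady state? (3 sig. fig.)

32.9 hours

k = ln 2 / 17.4 = 0.03984 h⁻¹
f = 1 − e^(−kt)  ⇒  t = −ln(1 − f) / k
t = −ln(1 − 0.73) / 0.03984 = 1.309 / 0.03984 ≈ 32.9 hours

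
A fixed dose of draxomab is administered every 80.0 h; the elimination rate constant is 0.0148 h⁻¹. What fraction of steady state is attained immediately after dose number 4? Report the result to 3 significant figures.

0.991

f_n = 1 − e^(−nkτ) = 1 − e^(−4 × 0.01480 × 80.0) = 1 − e^(−4.736) = 1 − 0.008774 ≈ 0.991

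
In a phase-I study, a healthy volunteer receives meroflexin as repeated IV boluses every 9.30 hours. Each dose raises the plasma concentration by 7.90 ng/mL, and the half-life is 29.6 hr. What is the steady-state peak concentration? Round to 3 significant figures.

40.4 ng/mL

k = ln 2 / 29.6 = 0.02342 hr⁻¹
Fraction remaining after one interval: e^(−kτ) = e^(−0.02342 × 9.30) = 0.8043
R = 1 / (1 − 0.8043) = 5.110
Css,max = 7.90 × 5.110 ≈ 40.4 ng/mL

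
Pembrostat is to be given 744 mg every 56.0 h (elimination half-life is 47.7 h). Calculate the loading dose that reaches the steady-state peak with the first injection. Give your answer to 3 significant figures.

1340 mg

k = ln 2 / 47.7 = 0.01453 h⁻¹
Accumulation ratio R = 1 / (1 − e^(−kτ)) = 1 / (1 − e^(−0.01453×56.0)) = 1 / (1 − 0.4432) = 1.796
Loading dose = maintenance dose × R = 744 × 1.796 ≈ 1340 mg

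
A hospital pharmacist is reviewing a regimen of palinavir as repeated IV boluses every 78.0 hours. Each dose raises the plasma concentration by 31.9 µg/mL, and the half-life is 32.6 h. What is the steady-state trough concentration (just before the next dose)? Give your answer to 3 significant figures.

k = ln 2 / 32.6 = 0.02126 h⁻¹
Fraction remaining after one interval: e^(−kτ) = e^(−0.02126 × 78.0) = 0.1904
R = 1 / (1 − 0.1904) = 1.235
Css,max = 31.9 × 1.235 = 39.40 µg/mL
Css,min = Css,max × e^(−kτ) = 39.40 × 0.1904 ≈ 7.50 µg/mL

7.50 µg/mL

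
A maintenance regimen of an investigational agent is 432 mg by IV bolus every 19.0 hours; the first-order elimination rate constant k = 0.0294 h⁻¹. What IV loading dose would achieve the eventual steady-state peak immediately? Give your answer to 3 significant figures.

1010 mg

Accumulation ratio R = 1 / (1 − e^(−kτ)) = 1 / (1 − e^(−0.02940×19.0)) = 1 / (1 − 0.5720) = 2.336
Loading dose = maintenance dose × R = 432 × 2.336 ≈ 1010 mg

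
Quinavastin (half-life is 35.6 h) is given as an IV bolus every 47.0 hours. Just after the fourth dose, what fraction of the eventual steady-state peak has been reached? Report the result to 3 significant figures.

k = ln 2 / 35.6 = 0.01947 h⁻¹
f_n = 1 − e^(−nkτ) = 1 − e^(−4 × 0.01947 × 47.0) = 1 − e^(−3.660) = 1 − 0.02572 ≈ 0.974

0.974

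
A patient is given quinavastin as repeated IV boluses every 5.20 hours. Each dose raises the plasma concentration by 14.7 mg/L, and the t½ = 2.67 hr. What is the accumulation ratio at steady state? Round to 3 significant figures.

k = ln 2 / 2.67 = 0.2596 hr⁻¹
Fraction remaining after one interval: e^(−kτ) = e^(−0.2596 × 5.20) = 0.2593
R = 1 / (1 − 0.2593) = 1 / 0.7407 ≈ 1.35

1.35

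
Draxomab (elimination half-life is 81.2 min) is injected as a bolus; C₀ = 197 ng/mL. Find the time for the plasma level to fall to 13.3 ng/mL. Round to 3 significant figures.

316 minutes

k = ln 2 / 81.2 = 0.008536 min⁻¹
C(t) = C₀ e^(−kt)  ⇒  t = ln(C₀/C) / k
t = ln(197/13.3) / 0.008536 = 2.695 / 0.008536 ≈ 316 minutes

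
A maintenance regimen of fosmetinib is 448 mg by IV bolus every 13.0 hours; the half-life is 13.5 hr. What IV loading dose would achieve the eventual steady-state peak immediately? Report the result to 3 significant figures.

920 mg

k = ln 2 / 13.5 = 0.05134 hr⁻¹
Accumulation ratio R = 1 / (1 − e^(−kτ)) = 1 / (1 − e^(−0.05134×13.0)) = 1 / (1 − 0.5130) = 2.053
Loading dose = maintenance dose × R = 448 × 2.053 ≈ 920 mg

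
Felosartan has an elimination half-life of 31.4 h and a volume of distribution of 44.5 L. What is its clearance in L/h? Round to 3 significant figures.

0.982 L/h

k = ln 2 / t½ = ln 2 / 31.4 = 0.02207 h⁻¹
CL = k · V = 0.02207 × 44.5 ≈ 0.982 L/h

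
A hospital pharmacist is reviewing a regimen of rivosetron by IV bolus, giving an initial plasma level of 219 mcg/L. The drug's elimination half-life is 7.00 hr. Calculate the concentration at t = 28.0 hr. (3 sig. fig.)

13.7 mcg/L

k = ln 2 / 7.00 = 0.09902 hr⁻¹
C(t) = C₀ e^(−kt) = 219 × e^(−0.09902 × 28.0) = 219 × e^(−2.773) = 219 × 0.06250 ≈ 13.7 mcg/L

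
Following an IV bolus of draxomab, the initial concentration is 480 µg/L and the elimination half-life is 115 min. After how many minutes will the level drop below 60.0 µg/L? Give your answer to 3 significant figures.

345 minutes

k = ln 2 / 115 = 0.006027 min⁻¹
C(t) = C₀ e^(−kt)  ⇒  t = ln(C₀/C) / k
t = ln(480/60.0) / 0.006027 = 2.079 / 0.006027 ≈ 345 minutes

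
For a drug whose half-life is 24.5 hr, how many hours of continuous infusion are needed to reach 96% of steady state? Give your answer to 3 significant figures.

k = ln 2 / 24.5 = 0.02829 hr⁻¹
f = 1 − e^(−kt)  ⇒  t = −ln(1 − f) / k
t = −ln(1 − 0.96) / 0.02829 = 3.219 / 0.02829 ≈ 114 hours

114 hours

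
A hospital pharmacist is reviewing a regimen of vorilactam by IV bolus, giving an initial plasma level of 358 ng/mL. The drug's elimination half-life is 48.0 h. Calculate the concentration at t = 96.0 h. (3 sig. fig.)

k = ln 2 / 48.0 = 0.01444 h⁻¹
96.0 h is 2.000 half-lives, so C = 358 × (1/2)^2.000 = 358 × 0.2500 ≈ 89.5 ng/mL

89.5 ng/mL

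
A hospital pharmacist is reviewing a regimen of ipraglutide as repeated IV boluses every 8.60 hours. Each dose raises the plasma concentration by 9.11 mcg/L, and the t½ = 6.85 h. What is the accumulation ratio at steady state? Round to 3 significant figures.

k = ln 2 / 6.85 = 0.1012 h⁻¹
Fraction remaining after one interval: e^(−kτ) = e^(−0.1012 × 8.60) = 0.4189
R = 1 / (1 − 0.4189) = 1 / 0.5811 ≈ 1.72

1.72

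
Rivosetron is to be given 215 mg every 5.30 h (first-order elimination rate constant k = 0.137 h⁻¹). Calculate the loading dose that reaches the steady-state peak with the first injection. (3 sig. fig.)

Accumulation ratio R = 1 / (1 − e^(−kτ)) = 1 / (1 − e^(−0.1370×5.30)) = 1 / (1 − 0.4838) = 1.937
Loading dose = maintenance dose × R = 215 × 1.937 ≈ 416 mg

416 mg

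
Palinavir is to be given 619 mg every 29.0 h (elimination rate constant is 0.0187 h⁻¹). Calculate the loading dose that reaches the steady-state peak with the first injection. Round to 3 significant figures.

1480 mg

Accumulation ratio R = 1 / (1 − e^(−kτ)) = 1 / (1 − e^(−0.01870×29.0)) = 1 / (1 − 0.5814) = 2.389
Loading dose = maintenance dose × R = 619 × 2.389 ≈ 1480 mg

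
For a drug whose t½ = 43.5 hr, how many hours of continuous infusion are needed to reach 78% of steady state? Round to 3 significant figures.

95.0 hours

k = ln 2 / 43.5 = 0.01593 hr⁻¹
f = 1 − e^(−kt)  ⇒  t = −ln(1 − f) / k
t = −ln(1 − 0.78) / 0.01593 = 1.514 / 0.01593 ≈ 95.0 hours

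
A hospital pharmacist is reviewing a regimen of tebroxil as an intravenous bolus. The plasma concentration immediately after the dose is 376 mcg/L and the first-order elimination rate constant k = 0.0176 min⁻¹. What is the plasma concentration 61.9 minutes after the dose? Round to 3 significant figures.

126 mcg/L

C(t) = C₀ e^(−kt) = 376 × e^(−0.01760 × 61.9) = 376 × e^(−1.089) = 376 × 0.3364 ≈ 126 mcg/L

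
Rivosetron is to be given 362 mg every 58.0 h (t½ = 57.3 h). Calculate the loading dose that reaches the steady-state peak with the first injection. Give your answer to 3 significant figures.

k = ln 2 / 57.3 = 0.01210 h⁻¹
Accumulation ratio R = 1 / (1 − e^(−kτ)) = 1 / (1 − e^(−0.01210×58.0)) = 1 / (1 − 0.4958) = 1.983
Loading dose = maintenance dose × R = 362 × 1.983 ≈ 718 mg

718 mg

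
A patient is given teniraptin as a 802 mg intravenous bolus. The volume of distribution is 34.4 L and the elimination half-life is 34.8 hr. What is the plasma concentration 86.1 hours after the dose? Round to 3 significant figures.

4.20 mg/L

C₀ = dose / V = 802 / 34.4 = 23.31 mg/L
k = ln 2 / 34.8 = 0.01992 hr⁻¹
C(t) = C₀ e^(−kt) = 23.31 × e^(−0.01992 × 86.1) = 23.31 × e^(−1.715) = 23.31 × 0.1800 ≈ 4.20 mg/L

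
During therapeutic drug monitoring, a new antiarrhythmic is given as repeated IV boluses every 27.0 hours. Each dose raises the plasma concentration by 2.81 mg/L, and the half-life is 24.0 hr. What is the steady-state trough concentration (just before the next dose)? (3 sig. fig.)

2.38 mg/L

k = ln 2 / 24.0 = 0.02888 hr⁻¹
Fraction remaining after one interval: e^(−kτ) = e^(−0.02888 × 27.0) = 0.4585
R = 1 / (1 − 0.4585) = 1.847
Css,max = 2.81 × 1.847 = 5.189 mg/L
Css,min = Css,max × e^(−kτ) = 5.189 × 0.4585 ≈ 2.38 mg/L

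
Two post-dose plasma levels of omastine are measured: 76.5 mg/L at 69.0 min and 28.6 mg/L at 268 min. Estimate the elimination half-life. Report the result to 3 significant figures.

k = ln(C₁/C₂) / (t₂ − t₁) = ln(76.5/28.6) / (268 − 69.0)
  = 0.9839 / 199.0 = 0.004944 min⁻¹
t½ = ln 2 / k = ln 2 / 0.004944 ≈ 140 minutes

140 minutes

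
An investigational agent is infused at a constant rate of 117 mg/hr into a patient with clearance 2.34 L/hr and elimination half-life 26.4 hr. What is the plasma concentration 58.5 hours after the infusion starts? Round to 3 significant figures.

Css = rate / CL = 117 / 2.34 = 50.00 µg/mL
k = ln 2 / 26.4 = 0.02626 hr⁻¹
C(t) = Css (1 − e^(−kt)) = 50.00 × (1 − e^(−1.536)) = 50.00 × 0.7847 ≈ 39.2 µg/mL

39.2 µg/mL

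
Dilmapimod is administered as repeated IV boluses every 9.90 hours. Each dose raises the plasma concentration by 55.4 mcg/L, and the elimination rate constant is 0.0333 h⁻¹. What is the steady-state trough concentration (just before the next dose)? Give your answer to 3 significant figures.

Fraction remaining after one interval: e^(−kτ) = e^(−0.03330 × 9.90) = 0.7192
R = 1 / (1 − 0.7192) = 3.561
Css,max = 55.4 × 3.561 = 197.3 mcg/L
Css,min = Css,max × e^(−kτ) = 197.3 × 0.7192 ≈ 142 mcg/L

142 mcg/L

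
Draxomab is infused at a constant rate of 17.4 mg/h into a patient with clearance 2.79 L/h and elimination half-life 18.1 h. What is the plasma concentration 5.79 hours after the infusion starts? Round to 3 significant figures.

Css = rate / CL = 17.4 / 2.79 = 6.237 mg/L
k = ln 2 / 18.1 = 0.03830 h⁻¹
C(t) = Css (1 − e^(−kt)) = 6.237 × (1 − e^(−0.2217)) = 6.237 × 0.1989 ≈ 1.24 mg/L

1.24 mg/L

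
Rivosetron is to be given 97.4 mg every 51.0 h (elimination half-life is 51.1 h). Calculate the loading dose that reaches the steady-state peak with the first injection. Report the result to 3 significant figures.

195 mg

k = ln 2 / 51.1 = 0.01356 h⁻¹
Accumulation ratio R = 1 / (1 − e^(−kτ)) = 1 / (1 − e^(−0.01356×51.0)) = 1 / (1 − 0.5007) = 2.003
Loading dose = maintenance dose × R = 97.4 × 2.003 ≈ 195 mg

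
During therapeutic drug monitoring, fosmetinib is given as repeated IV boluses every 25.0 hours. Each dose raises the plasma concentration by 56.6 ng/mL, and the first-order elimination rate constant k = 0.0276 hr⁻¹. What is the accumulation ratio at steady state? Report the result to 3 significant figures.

2.01

Fraction remaining after one interval: e^(−kτ) = e^(−0.02760 × 25.0) = 0.5016
R = 1 / (1 − 0.5016) = 1 / 0.4984 ≈ 2.01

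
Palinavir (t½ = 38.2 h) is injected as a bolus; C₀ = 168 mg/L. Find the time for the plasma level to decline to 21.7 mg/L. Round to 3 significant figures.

k = ln 2 / 38.2 = 0.01815 h⁻¹
C(t) = C₀ e^(−kt)  ⇒  t = ln(C₀/C) / k
t = ln(168/21.7) / 0.01815 = 2.047 / 0.01815 ≈ 113 hours

113 hours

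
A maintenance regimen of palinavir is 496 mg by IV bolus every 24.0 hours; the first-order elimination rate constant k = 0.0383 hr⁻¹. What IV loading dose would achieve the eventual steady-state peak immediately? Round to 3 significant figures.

Accumulation ratio R = 1 / (1 − e^(−kτ)) = 1 / (1 − e^(−0.03830×24.0)) = 1 / (1 − 0.3988) = 1.663
Loading dose = maintenance dose × R = 496 × 1.663 ≈ 825 mg

825 mg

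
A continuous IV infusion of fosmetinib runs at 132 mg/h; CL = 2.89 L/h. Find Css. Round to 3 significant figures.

45.7 µg/mL

Css = infusion rate / CL = 132 / 2.89 ≈ 45.7 µg/mL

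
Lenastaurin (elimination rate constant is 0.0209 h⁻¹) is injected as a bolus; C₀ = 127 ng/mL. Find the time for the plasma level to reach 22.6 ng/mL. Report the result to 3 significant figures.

82.6 hours

C(t) = C₀ e^(−kt)  ⇒  t = ln(C₀/C) / k
t = ln(127/22.6) / 0.02090 = 1.726 / 0.02090 ≈ 82.6 hours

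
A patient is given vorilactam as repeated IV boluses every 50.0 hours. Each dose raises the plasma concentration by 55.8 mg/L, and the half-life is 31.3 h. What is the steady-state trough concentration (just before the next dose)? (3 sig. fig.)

27.5 mg/L

k = ln 2 / 31.3 = 0.02215 h⁻¹
Fraction remaining after one interval: e^(−kτ) = e^(−0.02215 × 50.0) = 0.3305
R = 1 / (1 − 0.3305) = 1.494
Css,max = 55.8 × 1.494 = 83.34 mg/L
Css,min = Css,max × e^(−kτ) = 83.34 × 0.3305 ≈ 27.5 mg/L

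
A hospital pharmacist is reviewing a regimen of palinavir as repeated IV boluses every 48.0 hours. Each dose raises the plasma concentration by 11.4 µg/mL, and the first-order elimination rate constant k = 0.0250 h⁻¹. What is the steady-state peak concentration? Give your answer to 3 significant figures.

16.3 µg/mL

Fraction remaining after one interval: e^(−kτ) = e^(−0.02500 × 48.0) = 0.3012
R = 1 / (1 − 0.3012) = 1.431
Css,max = 11.4 × 1.431 ≈ 16.3 µg/mL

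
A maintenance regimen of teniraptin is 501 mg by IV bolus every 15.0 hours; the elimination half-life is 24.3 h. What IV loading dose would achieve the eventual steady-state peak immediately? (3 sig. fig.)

1440 mg

k = ln 2 / 24.3 = 0.02852 h⁻¹
Accumulation ratio R = 1 / (1 − e^(−kτ)) = 1 / (1 − e^(−0.02852×15.0)) = 1 / (1 − 0.6519) = 2.873
Loading dose = maintenance dose × R = 501 × 2.873 ≈ 1440 mg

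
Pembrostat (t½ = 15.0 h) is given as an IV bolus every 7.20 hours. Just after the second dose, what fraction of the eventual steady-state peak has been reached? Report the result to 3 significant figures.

0.486

k = ln 2 / 15.0 = 0.04621 h⁻¹
f_n = 1 − e^(−nkτ) = 1 − e^(−2 × 0.04621 × 7.20) = 1 − e^(−0.6654) = 1 − 0.5141 ≈ 0.486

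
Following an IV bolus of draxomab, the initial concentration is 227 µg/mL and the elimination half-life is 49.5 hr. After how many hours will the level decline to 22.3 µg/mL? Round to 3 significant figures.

k = ln 2 / 49.5 = 0.01400 hr⁻¹
C(t) = C₀ e^(−kt)  ⇒  t = ln(C₀/C) / k
t = ln(227/22.3) / 0.01400 = 2.320 / 0.01400 ≈ 166 hours

166 hours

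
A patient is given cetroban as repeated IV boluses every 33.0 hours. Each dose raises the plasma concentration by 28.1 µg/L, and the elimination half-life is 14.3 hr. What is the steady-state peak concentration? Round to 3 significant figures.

35.2 µg/L

k = ln 2 / 14.3 = 0.04847 hr⁻¹
Fraction remaining after one interval: e^(−kτ) = e^(−0.04847 × 33.0) = 0.2020
R = 1 / (1 − 0.2020) = 1.253
Css,max = 28.1 × 1.253 ≈ 35.2 µg/L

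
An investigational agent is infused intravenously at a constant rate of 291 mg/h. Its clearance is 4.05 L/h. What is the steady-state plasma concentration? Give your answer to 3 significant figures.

71.9 µg/mL

Css = infusion rate / CL = 291 / 4.05 ≈ 71.9 µg/mL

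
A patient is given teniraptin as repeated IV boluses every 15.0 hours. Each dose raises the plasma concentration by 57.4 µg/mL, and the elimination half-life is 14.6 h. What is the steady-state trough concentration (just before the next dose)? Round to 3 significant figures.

55.3 µg/mL

k = ln 2 / 14.6 = 0.04748 h⁻¹
Fraction remaining after one interval: e^(−kτ) = e^(−0.04748 × 15.0) = 0.4906
R = 1 / (1 − 0.4906) = 1.963
Css,max = 57.4 × 1.963 = 112.7 µg/mL
Css,min = Css,max × e^(−kτ) = 112.7 × 0.4906 ≈ 55.3 µg/mL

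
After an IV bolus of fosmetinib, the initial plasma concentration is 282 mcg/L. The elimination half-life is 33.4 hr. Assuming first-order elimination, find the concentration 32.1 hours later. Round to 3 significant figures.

k = ln 2 / 33.4 = 0.02075 hr⁻¹
C(t) = C₀ e^(−kt) = 282 × e^(−0.02075 × 32.1) = 282 × e^(−0.6662) = 282 × 0.5137 ≈ 145 mcg/L

145 mcg/L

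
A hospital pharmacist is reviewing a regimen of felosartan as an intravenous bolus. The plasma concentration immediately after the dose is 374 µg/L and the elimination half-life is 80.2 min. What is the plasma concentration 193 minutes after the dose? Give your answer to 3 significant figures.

k = ln 2 / 80.2 = 0.008643 min⁻¹
C(t) = C₀ e^(−kt) = 374 × e^(−0.008643 × 193) = 374 × e^(−1.668) = 374 × 0.1886 ≈ 70.5 µg/L

70.5 µg/L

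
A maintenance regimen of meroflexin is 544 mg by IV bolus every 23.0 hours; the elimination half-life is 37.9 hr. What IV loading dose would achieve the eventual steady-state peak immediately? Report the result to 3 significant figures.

1580 mg

k = ln 2 / 37.9 = 0.01829 hr⁻¹
Accumulation ratio R = 1 / (1 − e^(−kτ)) = 1 / (1 − e^(−0.01829×23.0)) = 1 / (1 − 0.6566) = 2.912
Loading dose = maintenance dose × R = 544 × 2.912 ≈ 1580 mg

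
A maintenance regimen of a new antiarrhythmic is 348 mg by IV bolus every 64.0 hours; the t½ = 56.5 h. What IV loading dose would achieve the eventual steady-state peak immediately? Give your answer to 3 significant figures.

640 mg

k = ln 2 / 56.5 = 0.01227 h⁻¹
Accumulation ratio R = 1 / (1 − e^(−kτ)) = 1 / (1 − e^(−0.01227×64.0)) = 1 / (1 − 0.4560) = 1.838
Loading dose = maintenance dose × R = 348 × 1.838 ≈ 640 mg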